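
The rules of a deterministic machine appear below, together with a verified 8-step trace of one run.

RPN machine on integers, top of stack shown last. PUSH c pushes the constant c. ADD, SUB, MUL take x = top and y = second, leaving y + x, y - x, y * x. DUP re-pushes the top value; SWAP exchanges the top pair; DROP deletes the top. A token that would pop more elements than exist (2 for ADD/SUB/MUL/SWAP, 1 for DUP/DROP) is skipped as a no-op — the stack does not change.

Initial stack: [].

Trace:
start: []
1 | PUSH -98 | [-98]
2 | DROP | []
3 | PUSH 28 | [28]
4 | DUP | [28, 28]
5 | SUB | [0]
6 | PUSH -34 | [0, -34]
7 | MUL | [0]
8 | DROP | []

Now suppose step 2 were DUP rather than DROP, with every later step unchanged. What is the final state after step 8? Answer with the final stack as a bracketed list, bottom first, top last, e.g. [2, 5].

[-98, -98]

(re-executing from step 2 with the substitution; state before step 2: [-98])
2 | DUP | [-98, -98]
3 | PUSH 28 | [-98, -98, 28]
4 | DUP | [-98, -98, 28, 28]
5 | SUB | [-98, -98, 0]
6 | PUSH -34 | [-98, -98, 0, -34]
7 | MUL | [-98, -98, 0]
8 | DROP | [-98, -98]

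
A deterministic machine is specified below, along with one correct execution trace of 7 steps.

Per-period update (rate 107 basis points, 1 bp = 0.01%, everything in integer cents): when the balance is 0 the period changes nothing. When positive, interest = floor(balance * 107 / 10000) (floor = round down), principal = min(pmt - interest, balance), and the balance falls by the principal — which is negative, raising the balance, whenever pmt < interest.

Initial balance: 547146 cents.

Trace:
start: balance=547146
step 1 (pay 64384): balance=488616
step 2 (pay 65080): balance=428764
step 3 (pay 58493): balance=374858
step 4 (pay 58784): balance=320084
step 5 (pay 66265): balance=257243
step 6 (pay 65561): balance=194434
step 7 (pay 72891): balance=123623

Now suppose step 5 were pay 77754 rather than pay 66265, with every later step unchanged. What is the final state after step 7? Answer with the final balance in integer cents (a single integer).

(re-executing from step 5 with the substitution; state before step 5: balance=320084)
step 5 (pay 77754): balance=245754
step 6 (pay 65561): balance=182822
step 7 (pay 72891): balance=111887

111887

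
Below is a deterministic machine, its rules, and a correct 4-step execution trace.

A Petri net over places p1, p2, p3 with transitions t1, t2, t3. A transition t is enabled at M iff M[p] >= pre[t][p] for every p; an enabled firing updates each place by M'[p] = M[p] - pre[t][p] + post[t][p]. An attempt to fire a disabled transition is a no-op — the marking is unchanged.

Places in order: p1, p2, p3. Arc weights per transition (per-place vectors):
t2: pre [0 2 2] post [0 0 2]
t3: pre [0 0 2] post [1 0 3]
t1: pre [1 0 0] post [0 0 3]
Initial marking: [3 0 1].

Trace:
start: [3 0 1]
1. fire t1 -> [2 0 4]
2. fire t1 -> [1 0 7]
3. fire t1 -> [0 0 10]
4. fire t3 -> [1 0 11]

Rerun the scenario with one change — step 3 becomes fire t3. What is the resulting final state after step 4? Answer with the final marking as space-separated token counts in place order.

(re-executing from step 3 with the substitution; state before step 3: [1 0 7])
3. fire t3 -> [2 0 8]
4. fire t3 -> [3 0 9]

3 0 9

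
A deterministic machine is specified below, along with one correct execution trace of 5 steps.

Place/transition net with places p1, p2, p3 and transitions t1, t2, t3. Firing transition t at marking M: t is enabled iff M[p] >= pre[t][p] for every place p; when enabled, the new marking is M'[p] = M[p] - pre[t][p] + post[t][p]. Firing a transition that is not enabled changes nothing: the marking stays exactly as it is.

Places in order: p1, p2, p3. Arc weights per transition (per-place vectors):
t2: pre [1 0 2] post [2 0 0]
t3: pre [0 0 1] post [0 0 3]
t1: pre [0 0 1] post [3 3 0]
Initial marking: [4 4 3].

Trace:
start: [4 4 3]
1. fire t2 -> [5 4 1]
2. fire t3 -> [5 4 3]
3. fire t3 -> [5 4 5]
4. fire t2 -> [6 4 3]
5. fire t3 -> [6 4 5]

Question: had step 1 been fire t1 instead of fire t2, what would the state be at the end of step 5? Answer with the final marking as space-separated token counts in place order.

8 7 6

(re-executing from step 1 with the substitution; state before step 1: [4 4 3])
1. fire t1 -> [7 7 2]
2. fire t3 -> [7 7 4]
3. fire t3 -> [7 7 6]
4. fire t2 -> [8 7 4]
5. fire t3 -> [8 7 6]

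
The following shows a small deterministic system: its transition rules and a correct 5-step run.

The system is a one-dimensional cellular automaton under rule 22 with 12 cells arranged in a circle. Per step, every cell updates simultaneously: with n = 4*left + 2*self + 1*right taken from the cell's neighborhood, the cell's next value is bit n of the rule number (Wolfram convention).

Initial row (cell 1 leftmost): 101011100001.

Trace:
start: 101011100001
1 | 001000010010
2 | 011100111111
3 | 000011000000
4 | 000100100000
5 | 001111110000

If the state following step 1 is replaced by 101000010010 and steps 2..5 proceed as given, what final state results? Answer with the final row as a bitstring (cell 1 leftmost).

000111110010

state after step 1 := 101000010010
2 | 101100111110
3 | 100011000000
4 | 110100100001
5 | 000111110010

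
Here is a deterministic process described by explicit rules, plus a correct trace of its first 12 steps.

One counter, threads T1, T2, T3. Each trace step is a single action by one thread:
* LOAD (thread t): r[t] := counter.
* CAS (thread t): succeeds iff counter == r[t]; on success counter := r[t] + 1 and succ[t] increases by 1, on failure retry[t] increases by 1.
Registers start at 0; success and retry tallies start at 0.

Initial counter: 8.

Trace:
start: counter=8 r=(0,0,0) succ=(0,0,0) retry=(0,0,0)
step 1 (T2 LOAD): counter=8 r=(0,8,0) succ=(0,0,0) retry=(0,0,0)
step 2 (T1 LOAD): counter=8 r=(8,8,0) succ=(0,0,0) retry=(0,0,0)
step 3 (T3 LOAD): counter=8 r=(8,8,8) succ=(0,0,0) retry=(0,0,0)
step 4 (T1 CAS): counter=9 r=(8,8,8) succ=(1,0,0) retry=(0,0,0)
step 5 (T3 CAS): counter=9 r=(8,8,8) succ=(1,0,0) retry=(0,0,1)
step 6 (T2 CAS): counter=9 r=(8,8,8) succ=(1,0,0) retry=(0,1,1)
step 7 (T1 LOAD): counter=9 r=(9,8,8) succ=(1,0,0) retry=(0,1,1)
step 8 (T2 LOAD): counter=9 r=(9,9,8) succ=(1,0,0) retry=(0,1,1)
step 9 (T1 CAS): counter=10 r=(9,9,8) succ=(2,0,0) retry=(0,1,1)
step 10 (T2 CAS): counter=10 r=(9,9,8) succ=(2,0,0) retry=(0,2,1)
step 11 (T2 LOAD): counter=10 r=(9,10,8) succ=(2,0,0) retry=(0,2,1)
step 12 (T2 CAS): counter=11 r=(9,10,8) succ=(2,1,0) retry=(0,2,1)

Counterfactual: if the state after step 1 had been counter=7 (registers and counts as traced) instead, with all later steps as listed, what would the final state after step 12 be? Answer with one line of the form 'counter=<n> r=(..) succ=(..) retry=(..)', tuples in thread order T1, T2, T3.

counter=11 r=(9,10,7) succ=(2,2,0) retry=(0,1,1)

state after step 1 := counter=7 r=(0,8,0) succ=(0,0,0) retry=(0,0,0)
step 2 (T1 LOAD): counter=7 r=(7,8,0) succ=(0,0,0) retry=(0,0,0)
step 3 (T3 LOAD): counter=7 r=(7,8,7) succ=(0,0,0) retry=(0,0,0)
step 4 (T1 CAS): counter=8 r=(7,8,7) succ=(1,0,0) retry=(0,0,0)
step 5 (T3 CAS): counter=8 r=(7,8,7) succ=(1,0,0) retry=(0,0,1)
step 6 (T2 CAS): counter=9 r=(7,8,7) succ=(1,1,0) retry=(0,0,1)
step 7 (T1 LOAD): counter=9 r=(9,8,7) succ=(1,1,0) retry=(0,0,1)
step 8 (T2 LOAD): counter=9 r=(9,9,7) succ=(1,1,0) retry=(0,0,1)
step 9 (T1 CAS): counter=10 r=(9,9,7) succ=(2,1,0) retry=(0,0,1)
step 10 (T2 CAS): counter=10 r=(9,9,7) succ=(2,1,0) retry=(0,1,1)
step 11 (T2 LOAD): counter=10 r=(9,10,7) succ=(2,1,0) retry=(0,1,1)
step 12 (T2 CAS): counter=11 r=(9,10,7) succ=(2,2,0) retry=(0,1,1)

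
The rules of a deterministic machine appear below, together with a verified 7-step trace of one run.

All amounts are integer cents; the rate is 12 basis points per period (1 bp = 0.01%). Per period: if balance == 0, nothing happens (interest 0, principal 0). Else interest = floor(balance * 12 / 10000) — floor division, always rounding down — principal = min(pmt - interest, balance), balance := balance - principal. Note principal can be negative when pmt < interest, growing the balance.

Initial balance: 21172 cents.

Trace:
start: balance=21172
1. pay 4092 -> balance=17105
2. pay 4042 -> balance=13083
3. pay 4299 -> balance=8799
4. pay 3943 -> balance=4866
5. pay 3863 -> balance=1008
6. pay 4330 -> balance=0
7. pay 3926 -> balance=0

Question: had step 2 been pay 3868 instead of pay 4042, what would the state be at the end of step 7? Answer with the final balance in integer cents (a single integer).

0

(re-executing from step 2 with the substitution; state before step 2: balance=17105)
2. pay 3868 -> balance=13257
3. pay 4299 -> balance=8973
4. pay 3943 -> balance=5040
5. pay 3863 -> balance=1183
6. pay 4330 -> balance=0
7. pay 3926 -> balance=0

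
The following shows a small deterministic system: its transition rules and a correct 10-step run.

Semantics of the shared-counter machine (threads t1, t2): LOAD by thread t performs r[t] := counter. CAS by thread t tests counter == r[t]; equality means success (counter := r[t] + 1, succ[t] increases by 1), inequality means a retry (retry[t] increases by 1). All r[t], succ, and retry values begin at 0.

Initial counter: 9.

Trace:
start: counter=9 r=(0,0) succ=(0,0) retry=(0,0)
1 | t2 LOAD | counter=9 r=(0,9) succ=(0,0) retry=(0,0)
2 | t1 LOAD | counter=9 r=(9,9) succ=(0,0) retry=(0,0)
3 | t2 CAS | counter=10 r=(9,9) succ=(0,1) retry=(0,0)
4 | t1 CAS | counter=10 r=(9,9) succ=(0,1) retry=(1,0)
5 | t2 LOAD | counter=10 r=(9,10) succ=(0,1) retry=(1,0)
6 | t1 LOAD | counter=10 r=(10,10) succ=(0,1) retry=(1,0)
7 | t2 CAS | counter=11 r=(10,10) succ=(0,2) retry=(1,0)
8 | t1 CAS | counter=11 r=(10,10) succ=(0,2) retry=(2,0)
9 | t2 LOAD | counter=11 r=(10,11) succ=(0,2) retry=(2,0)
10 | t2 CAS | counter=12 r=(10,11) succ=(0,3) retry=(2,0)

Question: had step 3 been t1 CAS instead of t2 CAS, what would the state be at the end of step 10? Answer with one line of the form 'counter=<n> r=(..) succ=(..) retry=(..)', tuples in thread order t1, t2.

(re-executing from step 3 with the substitution; state before step 3: counter=9 r=(9,9) succ=(0,0) retry=(0,0))
3 | t1 CAS | counter=10 r=(9,9) succ=(1,0) retry=(0,0)
4 | t1 CAS | counter=10 r=(9,9) succ=(1,0) retry=(1,0)
5 | t2 LOAD | counter=10 r=(9,10) succ=(1,0) retry=(1,0)
6 | t1 LOAD | counter=10 r=(10,10) succ=(1,0) retry=(1,0)
7 | t2 CAS | counter=11 r=(10,10) succ=(1,1) retry=(1,0)
8 | t1 CAS | counter=11 r=(10,10) succ=(1,1) retry=(2,0)
9 | t2 LOAD | counter=11 r=(10,11) succ=(1,1) retry=(2,0)
10 | t2 CAS | counter=12 r=(10,11) succ=(1,2) retry=(2,0)

counter=12 r=(10,11) succ=(1,2) retry=(2,0)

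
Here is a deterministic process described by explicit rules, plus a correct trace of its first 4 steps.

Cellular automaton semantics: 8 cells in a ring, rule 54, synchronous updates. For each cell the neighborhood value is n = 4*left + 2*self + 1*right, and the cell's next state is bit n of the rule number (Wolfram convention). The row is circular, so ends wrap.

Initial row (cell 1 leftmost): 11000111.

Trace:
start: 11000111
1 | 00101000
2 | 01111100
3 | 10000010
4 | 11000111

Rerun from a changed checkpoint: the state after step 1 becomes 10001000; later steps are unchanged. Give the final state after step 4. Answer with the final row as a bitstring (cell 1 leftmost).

01110111

state after step 1 := 10001000
2 | 11011101
3 | 00100010
4 | 01110111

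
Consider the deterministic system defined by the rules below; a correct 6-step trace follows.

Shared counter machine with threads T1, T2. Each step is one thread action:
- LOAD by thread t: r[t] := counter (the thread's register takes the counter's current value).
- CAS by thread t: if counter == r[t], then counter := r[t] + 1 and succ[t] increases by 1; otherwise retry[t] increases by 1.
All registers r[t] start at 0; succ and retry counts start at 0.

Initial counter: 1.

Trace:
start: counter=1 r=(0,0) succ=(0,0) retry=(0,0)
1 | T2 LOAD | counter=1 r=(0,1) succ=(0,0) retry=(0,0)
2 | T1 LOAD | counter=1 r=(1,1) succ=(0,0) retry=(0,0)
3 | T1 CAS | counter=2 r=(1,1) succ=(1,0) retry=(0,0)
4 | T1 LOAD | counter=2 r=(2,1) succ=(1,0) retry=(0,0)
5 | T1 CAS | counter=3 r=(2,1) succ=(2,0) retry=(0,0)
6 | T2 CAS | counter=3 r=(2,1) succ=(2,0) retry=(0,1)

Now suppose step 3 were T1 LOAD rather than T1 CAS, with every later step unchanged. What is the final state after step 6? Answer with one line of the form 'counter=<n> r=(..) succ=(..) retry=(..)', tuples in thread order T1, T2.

(re-executing from step 3 with the substitution; state before step 3: counter=1 r=(1,1) succ=(0,0) retry=(0,0))
3 | T1 LOAD | counter=1 r=(1,1) succ=(0,0) retry=(0,0)
4 | T1 LOAD | counter=1 r=(1,1) succ=(0,0) retry=(0,0)
5 | T1 CAS | counter=2 r=(1,1) succ=(1,0) retry=(0,0)
6 | T2 CAS | counter=2 r=(1,1) succ=(1,0) retry=(0,1)

counter=2 r=(1,1) succ=(1,0) retry=(0,1)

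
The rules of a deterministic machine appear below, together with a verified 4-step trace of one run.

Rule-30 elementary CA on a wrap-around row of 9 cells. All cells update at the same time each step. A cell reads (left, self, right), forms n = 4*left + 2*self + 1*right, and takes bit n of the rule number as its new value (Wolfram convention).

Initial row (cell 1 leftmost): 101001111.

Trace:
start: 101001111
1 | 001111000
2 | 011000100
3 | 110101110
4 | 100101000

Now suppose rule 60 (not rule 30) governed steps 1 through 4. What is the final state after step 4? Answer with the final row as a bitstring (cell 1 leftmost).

010111011

(re-executing steps 1..4 under rule 60; state before step 1: 101001111)
1 | 011101000
2 | 010011100
3 | 011010010
4 | 010111011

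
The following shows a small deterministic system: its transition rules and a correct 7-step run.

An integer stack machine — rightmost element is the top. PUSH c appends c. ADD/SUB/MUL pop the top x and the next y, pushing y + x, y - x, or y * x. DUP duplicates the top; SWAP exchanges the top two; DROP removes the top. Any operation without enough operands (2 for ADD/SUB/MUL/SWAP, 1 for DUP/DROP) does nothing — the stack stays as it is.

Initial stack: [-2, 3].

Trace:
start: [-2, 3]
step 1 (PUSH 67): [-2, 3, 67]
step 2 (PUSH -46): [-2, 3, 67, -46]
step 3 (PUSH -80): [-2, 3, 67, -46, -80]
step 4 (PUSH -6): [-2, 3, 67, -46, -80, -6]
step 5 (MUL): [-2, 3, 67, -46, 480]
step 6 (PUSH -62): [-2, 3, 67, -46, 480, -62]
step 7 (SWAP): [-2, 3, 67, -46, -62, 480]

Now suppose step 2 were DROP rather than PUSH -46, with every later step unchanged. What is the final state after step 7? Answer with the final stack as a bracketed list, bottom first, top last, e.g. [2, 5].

(re-executing from step 2 with the substitution; state before step 2: [-2, 3, 67])
step 2 (DROP): [-2, 3]
step 3 (PUSH -80): [-2, 3, -80]
step 4 (PUSH -6): [-2, 3, -80, -6]
step 5 (MUL): [-2, 3, 480]
step 6 (PUSH -62): [-2, 3, 480, -62]
step 7 (SWAP): [-2, 3, -62, 480]

[-2, 3, -62, 480]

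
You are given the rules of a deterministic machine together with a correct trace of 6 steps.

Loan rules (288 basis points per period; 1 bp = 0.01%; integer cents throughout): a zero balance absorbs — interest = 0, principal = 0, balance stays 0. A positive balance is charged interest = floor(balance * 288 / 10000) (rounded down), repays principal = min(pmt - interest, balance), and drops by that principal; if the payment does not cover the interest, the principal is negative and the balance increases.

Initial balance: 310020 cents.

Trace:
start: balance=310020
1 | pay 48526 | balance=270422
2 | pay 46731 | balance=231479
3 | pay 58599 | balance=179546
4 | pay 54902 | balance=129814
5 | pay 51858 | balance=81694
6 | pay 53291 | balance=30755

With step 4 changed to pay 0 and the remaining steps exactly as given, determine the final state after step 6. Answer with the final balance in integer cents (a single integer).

88865

(re-executing from step 4 with the substitution; state before step 4: balance=179546)
4 | pay 0 | balance=184716
5 | pay 51858 | balance=138177
6 | pay 53291 | balance=88865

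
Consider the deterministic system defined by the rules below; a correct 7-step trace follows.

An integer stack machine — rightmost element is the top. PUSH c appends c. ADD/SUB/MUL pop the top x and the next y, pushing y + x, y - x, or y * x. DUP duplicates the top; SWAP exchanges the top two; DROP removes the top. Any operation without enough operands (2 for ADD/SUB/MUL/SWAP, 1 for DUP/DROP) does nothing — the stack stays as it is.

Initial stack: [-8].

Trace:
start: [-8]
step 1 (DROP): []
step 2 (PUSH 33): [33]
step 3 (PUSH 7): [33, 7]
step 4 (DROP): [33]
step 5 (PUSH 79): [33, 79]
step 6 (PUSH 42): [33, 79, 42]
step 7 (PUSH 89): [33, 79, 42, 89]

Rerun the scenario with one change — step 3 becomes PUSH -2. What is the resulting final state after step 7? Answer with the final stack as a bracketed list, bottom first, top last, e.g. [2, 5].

(re-executing from step 3 with the substitution; state before step 3: [33])
step 3 (PUSH -2): [33, -2]
step 4 (DROP): [33]
step 5 (PUSH 79): [33, 79]
step 6 (PUSH 42): [33, 79, 42]
step 7 (PUSH 89): [33, 79, 42, 89]

[33, 79, 42, 89]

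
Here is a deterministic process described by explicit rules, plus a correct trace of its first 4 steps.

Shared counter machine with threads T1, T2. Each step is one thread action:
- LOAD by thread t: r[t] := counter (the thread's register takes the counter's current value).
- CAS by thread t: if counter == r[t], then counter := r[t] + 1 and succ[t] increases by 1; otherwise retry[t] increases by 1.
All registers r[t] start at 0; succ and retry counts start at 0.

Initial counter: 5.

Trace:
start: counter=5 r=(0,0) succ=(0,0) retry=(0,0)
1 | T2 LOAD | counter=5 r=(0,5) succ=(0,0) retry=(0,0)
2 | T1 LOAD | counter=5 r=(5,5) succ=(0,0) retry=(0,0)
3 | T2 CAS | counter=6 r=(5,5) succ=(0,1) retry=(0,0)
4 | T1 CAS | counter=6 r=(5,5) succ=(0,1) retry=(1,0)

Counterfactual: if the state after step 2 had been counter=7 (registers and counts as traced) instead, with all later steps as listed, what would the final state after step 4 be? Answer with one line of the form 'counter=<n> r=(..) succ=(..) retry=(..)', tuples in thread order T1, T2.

counter=7 r=(5,5) succ=(0,0) retry=(1,1)

state after step 2 := counter=7 r=(5,5) succ=(0,0) retry=(0,0)
3 | T2 CAS | counter=7 r=(5,5) succ=(0,0) retry=(0,1)
4 | T1 CAS | counter=7 r=(5,5) succ=(0,0) retry=(1,1)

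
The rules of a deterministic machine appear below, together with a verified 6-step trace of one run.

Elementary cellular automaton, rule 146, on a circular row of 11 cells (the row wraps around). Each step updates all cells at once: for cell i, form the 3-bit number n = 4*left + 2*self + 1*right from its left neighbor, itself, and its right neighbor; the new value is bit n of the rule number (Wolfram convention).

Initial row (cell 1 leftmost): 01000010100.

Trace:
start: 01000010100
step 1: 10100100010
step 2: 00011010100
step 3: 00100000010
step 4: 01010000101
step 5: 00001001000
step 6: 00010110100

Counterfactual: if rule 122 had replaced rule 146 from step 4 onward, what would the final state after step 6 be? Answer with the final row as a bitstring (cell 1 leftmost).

(re-executing steps 4..6 under rule 122; state before step 4: 00100000010)
step 4: 01010000101
step 5: 10101001010
step 6: 01010110101

01010110101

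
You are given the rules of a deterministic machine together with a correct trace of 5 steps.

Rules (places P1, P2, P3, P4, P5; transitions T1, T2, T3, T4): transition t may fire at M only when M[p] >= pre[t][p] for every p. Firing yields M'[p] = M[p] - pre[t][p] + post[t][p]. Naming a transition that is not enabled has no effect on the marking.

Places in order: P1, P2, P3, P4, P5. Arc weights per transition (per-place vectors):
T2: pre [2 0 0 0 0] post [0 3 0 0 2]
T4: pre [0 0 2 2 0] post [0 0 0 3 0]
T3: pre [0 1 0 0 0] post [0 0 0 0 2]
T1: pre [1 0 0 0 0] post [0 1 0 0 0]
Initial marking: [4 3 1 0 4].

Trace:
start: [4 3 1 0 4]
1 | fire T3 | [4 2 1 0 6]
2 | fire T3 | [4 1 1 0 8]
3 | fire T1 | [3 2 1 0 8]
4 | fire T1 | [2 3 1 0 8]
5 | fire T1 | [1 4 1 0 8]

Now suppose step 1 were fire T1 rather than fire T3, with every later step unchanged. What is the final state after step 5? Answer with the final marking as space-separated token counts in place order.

0 6 1 0 6

(re-executing from step 1 with the substitution; state before step 1: [4 3 1 0 4])
1 | fire T1 | [3 4 1 0 4]
2 | fire T3 | [3 3 1 0 6]
3 | fire T1 | [2 4 1 0 6]
4 | fire T1 | [1 5 1 0 6]
5 | fire T1 | [0 6 1 0 6]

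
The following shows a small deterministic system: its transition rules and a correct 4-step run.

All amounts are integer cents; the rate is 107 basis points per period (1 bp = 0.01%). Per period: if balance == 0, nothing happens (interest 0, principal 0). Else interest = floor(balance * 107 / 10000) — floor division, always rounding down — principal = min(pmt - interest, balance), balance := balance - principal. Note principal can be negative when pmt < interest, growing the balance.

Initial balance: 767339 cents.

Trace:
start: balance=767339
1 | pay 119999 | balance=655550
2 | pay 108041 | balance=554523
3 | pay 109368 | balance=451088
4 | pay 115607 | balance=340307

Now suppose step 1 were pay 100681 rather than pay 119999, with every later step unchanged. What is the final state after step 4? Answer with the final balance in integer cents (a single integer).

(re-executing from step 1 with the substitution; state before step 1: balance=767339)
1 | pay 100681 | balance=674868
2 | pay 108041 | balance=574048
3 | pay 109368 | balance=470822
4 | pay 115607 | balance=360252

360252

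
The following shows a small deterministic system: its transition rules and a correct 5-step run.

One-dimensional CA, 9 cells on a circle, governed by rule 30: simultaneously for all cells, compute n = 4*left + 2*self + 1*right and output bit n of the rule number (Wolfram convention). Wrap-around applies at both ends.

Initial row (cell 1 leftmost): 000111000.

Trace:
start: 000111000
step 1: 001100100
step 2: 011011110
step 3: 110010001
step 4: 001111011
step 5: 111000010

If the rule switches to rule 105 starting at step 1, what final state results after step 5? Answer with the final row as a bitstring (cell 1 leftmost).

001101100

(re-executing steps 1..5 under rule 105; state before step 1: 000111000)
step 1: 110101011
step 2: 011010110
step 3: 011101110
step 4: 010111010
step 5: 001101100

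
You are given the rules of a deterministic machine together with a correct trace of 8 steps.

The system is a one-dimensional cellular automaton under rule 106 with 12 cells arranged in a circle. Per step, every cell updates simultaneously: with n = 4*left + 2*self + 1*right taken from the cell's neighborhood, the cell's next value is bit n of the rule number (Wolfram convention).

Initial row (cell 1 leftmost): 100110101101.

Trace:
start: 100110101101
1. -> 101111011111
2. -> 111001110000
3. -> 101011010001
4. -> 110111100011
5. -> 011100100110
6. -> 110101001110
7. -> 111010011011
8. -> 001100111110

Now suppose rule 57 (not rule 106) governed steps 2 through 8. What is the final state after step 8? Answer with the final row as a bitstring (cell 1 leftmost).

010110110101

(re-executing steps 2..8 under rule 57; state before step 2: 101111011111)
2. -> 011000110000
3. -> 010110101111
4. -> 101101011000
5. -> 011010110110
6. -> 010101101101
7. -> 101011011010
8. -> 010110110101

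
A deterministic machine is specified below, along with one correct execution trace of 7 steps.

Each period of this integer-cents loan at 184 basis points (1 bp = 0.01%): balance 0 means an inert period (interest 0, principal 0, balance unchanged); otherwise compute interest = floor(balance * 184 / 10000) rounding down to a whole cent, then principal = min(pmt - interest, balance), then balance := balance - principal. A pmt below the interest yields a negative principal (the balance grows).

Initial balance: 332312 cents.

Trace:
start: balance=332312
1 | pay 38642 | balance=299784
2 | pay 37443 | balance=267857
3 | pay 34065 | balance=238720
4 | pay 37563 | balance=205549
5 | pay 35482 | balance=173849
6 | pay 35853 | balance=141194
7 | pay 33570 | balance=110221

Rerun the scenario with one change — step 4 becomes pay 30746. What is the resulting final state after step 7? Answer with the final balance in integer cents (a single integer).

117422

(re-executing from step 4 with the substitution; state before step 4: balance=238720)
4 | pay 30746 | balance=212366
5 | pay 35482 | balance=180791
6 | pay 35853 | balance=148264
7 | pay 33570 | balance=117422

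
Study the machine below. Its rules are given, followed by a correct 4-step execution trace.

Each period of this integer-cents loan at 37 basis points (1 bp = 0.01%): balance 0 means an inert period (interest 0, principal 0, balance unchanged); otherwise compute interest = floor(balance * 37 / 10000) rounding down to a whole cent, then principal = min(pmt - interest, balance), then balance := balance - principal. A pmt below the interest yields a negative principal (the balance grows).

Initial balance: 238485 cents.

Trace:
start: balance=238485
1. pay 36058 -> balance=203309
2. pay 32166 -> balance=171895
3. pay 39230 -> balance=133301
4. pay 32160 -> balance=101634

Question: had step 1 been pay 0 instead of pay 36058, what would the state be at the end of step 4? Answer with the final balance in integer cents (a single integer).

138092

(re-executing from step 1 with the substitution; state before step 1: balance=238485)
1. pay 0 -> balance=239367
2. pay 32166 -> balance=208086
3. pay 39230 -> balance=169625
4. pay 32160 -> balance=138092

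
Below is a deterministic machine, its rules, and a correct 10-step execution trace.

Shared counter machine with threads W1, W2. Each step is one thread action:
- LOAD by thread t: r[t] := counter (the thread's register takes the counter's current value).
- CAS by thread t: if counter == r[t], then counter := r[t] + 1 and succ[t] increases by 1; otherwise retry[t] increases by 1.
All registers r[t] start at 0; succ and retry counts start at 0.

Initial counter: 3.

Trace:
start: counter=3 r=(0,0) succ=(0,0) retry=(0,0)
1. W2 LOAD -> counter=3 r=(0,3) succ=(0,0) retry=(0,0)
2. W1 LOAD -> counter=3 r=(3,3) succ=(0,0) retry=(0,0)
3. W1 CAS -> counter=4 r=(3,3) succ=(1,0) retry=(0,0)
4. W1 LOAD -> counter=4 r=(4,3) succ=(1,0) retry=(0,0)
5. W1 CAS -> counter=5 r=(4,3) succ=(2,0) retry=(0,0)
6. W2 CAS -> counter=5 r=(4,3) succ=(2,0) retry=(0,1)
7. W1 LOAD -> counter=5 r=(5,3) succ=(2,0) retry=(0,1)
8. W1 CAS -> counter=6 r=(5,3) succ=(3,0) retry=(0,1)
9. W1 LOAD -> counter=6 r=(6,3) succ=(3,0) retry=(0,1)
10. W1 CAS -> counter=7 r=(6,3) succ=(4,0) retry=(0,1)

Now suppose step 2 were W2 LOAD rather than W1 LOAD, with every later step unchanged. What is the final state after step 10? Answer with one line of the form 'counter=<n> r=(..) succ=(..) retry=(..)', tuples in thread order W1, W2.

counter=6 r=(5,3) succ=(3,0) retry=(1,1)

(re-executing from step 2 with the substitution; state before step 2: counter=3 r=(0,3) succ=(0,0) retry=(0,0))
2. W2 LOAD -> counter=3 r=(0,3) succ=(0,0) retry=(0,0)
3. W1 CAS -> counter=3 r=(0,3) succ=(0,0) retry=(1,0)
4. W1 LOAD -> counter=3 r=(3,3) succ=(0,0) retry=(1,0)
5. W1 CAS -> counter=4 r=(3,3) succ=(1,0) retry=(1,0)
6. W2 CAS -> counter=4 r=(3,3) succ=(1,0) retry=(1,1)
7. W1 LOAD -> counter=4 r=(4,3) succ=(1,0) retry=(1,1)
8. W1 CAS -> counter=5 r=(4,3) succ=(2,0) retry=(1,1)
9. W1 LOAD -> counter=5 r=(5,3) succ=(2,0) retry=(1,1)
10. W1 CAS -> counter=6 r=(5,3) succ=(3,0) retry=(1,1)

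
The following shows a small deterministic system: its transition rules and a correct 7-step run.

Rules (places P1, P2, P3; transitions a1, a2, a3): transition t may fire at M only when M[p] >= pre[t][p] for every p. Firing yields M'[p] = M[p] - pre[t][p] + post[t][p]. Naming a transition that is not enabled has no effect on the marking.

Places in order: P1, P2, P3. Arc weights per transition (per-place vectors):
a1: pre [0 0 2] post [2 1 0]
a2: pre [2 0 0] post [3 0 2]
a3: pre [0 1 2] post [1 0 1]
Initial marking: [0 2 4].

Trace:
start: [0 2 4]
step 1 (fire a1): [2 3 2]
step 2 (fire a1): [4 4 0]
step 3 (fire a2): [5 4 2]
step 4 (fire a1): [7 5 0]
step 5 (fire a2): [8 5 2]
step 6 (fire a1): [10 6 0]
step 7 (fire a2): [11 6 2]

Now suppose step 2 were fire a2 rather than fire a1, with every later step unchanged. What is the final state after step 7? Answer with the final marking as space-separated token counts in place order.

10 5 6

(re-executing from step 2 with the substitution; state before step 2: [2 3 2])
step 2 (fire a2): [3 3 4]
step 3 (fire a2): [4 3 6]
step 4 (fire a1): [6 4 4]
step 5 (fire a2): [7 4 6]
step 6 (fire a1): [9 5 4]
step 7 (fire a2): [10 5 6]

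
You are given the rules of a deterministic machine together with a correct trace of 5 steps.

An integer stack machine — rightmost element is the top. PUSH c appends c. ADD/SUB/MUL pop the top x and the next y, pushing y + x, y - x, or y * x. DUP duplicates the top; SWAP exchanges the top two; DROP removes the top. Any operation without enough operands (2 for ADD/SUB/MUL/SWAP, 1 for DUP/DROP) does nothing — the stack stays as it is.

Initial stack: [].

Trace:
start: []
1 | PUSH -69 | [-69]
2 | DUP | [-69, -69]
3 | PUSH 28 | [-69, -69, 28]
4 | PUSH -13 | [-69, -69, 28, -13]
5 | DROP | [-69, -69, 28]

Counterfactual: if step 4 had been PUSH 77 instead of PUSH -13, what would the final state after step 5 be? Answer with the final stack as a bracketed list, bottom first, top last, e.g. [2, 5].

(re-executing from step 4 with the substitution; state before step 4: [-69, -69, 28])
4 | PUSH 77 | [-69, -69, 28, 77]
5 | DROP | [-69, -69, 28]

[-69, -69, 28]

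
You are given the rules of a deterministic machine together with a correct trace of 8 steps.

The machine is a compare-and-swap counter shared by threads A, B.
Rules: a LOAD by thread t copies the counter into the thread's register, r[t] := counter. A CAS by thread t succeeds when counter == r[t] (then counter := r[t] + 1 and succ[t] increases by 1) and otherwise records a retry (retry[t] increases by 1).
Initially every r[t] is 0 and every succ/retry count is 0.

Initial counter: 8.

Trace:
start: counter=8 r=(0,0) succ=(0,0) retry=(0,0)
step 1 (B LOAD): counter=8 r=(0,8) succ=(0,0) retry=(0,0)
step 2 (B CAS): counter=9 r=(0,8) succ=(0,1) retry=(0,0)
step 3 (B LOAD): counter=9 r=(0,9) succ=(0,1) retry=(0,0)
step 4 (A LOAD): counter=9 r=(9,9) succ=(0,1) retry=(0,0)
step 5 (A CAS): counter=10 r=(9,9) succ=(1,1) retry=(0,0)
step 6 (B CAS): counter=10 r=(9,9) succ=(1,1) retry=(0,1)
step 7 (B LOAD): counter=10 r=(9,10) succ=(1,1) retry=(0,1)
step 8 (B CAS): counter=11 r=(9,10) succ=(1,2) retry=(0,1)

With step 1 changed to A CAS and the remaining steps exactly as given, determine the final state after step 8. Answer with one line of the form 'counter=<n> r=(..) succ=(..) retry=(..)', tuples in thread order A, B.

(re-executing from step 1 with the substitution; state before step 1: counter=8 r=(0,0) succ=(0,0) retry=(0,0))
step 1 (A CAS): counter=8 r=(0,0) succ=(0,0) retry=(1,0)
step 2 (B CAS): counter=8 r=(0,0) succ=(0,0) retry=(1,1)
step 3 (B LOAD): counter=8 r=(0,8) succ=(0,0) retry=(1,1)
step 4 (A LOAD): counter=8 r=(8,8) succ=(0,0) retry=(1,1)
step 5 (A CAS): counter=9 r=(8,8) succ=(1,0) retry=(1,1)
step 6 (B CAS): counter=9 r=(8,8) succ=(1,0) retry=(1,2)
step 7 (B LOAD): counter=9 r=(8,9) succ=(1,0) retry=(1,2)
step 8 (B CAS): counter=10 r=(8,9) succ=(1,1) retry=(1,2)

counter=10 r=(8,9) succ=(1,1) retry=(1,2)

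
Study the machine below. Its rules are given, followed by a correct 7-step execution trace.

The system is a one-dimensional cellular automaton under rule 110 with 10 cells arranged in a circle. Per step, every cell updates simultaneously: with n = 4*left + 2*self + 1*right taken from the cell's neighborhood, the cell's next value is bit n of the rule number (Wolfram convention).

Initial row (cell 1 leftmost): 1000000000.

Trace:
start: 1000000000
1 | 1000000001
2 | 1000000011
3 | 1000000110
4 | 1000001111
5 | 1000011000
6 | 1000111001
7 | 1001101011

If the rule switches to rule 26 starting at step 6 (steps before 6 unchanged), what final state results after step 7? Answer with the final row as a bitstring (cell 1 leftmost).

(re-executing steps 6..7 under rule 26; state before step 6: 1000011000)
6 | 0100110101
7 | 0011100000

0011100000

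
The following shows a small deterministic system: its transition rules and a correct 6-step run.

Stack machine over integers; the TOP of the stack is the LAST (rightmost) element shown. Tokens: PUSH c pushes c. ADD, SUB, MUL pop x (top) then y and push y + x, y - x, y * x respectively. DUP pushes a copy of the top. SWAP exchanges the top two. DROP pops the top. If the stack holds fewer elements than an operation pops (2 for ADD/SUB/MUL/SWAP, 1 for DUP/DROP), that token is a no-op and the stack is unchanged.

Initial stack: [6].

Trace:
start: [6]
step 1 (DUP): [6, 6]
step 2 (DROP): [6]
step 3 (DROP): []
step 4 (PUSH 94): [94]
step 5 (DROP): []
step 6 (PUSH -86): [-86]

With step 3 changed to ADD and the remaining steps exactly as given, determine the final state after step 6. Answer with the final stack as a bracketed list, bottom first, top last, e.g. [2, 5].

(re-executing from step 3 with the substitution; state before step 3: [6])
step 3 (ADD): [6]
step 4 (PUSH 94): [6, 94]
step 5 (DROP): [6]
step 6 (PUSH -86): [6, -86]

[6, -86]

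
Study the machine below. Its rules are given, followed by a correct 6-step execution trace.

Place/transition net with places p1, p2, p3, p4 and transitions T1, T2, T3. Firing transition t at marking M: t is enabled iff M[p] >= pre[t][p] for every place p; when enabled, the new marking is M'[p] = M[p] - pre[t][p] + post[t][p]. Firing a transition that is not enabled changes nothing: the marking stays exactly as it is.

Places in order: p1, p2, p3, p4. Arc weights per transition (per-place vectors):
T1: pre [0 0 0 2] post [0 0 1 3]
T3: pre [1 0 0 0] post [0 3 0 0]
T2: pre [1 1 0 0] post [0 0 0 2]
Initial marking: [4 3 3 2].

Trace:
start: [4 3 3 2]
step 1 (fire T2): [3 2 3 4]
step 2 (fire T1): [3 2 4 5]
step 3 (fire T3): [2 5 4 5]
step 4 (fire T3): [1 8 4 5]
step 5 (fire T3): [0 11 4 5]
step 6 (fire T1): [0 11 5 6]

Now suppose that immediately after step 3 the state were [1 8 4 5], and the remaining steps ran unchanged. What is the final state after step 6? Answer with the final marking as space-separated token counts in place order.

0 11 5 6

state after step 3 := [1 8 4 5]
step 4 (fire T3): [0 11 4 5]
step 5 (fire T3): [0 11 4 5]
step 6 (fire T1): [0 11 5 6]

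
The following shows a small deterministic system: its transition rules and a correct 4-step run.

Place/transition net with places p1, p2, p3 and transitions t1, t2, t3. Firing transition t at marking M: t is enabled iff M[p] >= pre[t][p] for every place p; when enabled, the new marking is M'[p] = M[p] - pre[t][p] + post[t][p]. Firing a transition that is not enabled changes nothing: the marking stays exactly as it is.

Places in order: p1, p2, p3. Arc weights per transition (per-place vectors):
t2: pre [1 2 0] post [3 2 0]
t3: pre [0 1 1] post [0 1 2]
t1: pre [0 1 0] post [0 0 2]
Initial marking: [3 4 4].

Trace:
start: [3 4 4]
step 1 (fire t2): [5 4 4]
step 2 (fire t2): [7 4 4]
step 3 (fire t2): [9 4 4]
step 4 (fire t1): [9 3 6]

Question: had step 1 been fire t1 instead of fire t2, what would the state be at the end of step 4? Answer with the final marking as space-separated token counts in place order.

7 2 8

(re-executing from step 1 with the substitution; state before step 1: [3 4 4])
step 1 (fire t1): [3 3 6]
step 2 (fire t2): [5 3 6]
step 3 (fire t2): [7 3 6]
step 4 (fire t1): [7 2 8]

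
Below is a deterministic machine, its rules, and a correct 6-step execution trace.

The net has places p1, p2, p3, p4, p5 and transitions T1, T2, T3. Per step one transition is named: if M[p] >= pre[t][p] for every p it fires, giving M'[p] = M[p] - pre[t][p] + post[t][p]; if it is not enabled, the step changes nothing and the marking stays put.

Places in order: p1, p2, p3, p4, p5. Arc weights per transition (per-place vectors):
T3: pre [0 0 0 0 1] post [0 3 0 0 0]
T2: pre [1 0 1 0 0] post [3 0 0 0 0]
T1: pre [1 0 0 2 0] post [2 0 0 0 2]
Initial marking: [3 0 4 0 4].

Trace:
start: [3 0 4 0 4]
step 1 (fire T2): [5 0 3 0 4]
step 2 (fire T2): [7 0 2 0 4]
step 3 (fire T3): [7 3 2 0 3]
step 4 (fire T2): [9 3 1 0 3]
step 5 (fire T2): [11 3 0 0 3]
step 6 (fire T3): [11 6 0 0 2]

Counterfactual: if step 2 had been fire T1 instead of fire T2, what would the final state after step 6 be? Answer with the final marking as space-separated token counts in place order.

(re-executing from step 2 with the substitution; state before step 2: [5 0 3 0 4])
step 2 (fire T1): [5 0 3 0 4]
step 3 (fire T3): [5 3 3 0 3]
step 4 (fire T2): [7 3 2 0 3]
step 5 (fire T2): [9 3 1 0 3]
step 6 (fire T3): [9 6 1 0 2]

9 6 1 0 2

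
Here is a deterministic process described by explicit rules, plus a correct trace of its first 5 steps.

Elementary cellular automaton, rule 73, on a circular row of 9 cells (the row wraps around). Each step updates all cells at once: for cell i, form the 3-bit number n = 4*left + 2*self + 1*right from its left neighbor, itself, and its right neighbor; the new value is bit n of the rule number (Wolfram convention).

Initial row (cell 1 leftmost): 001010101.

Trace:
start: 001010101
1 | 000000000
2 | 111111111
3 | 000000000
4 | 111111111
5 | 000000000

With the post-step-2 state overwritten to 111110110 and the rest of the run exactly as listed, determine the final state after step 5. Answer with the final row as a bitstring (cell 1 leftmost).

100010110

state after step 2 := 111110110
3 | 100010110
4 | 001000110
5 | 100010110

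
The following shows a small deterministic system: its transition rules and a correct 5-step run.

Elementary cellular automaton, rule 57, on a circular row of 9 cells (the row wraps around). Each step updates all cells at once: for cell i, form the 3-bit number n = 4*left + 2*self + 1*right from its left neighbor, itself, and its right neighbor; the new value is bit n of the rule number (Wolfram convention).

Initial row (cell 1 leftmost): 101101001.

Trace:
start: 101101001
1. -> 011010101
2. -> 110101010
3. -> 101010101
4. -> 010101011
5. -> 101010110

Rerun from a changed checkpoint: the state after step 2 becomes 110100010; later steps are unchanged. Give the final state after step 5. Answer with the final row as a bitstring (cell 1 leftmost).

state after step 2 := 110100010
3. -> 101011001
4. -> 010110101
5. -> 101101010

101101010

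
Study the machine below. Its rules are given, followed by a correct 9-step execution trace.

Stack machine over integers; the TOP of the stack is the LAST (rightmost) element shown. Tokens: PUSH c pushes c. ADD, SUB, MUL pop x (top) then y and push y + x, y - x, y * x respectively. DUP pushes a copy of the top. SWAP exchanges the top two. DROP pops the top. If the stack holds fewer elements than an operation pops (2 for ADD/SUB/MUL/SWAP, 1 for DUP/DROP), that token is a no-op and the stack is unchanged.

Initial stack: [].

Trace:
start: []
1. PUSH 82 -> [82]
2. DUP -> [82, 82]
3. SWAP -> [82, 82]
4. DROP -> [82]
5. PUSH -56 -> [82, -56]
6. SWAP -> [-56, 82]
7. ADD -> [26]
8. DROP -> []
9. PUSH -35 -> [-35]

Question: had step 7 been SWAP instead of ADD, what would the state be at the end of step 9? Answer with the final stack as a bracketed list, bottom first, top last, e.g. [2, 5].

[82, -35]

(re-executing from step 7 with the substitution; state before step 7: [-56, 82])
7. SWAP -> [82, -56]
8. DROP -> [82]
9. PUSH -35 -> [82, -35]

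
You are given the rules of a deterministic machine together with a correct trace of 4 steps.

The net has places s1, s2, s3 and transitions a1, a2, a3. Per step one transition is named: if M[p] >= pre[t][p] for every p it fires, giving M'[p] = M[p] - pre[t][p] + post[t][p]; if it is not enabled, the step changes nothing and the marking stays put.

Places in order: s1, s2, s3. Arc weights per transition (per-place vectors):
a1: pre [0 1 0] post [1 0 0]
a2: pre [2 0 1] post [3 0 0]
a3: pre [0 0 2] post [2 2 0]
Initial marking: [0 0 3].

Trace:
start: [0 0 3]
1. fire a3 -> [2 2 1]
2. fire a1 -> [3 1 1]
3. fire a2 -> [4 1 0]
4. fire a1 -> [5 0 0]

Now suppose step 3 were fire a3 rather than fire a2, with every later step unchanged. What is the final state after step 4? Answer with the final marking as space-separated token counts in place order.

(re-executing from step 3 with the substitution; state before step 3: [3 1 1])
3. fire a3 -> [3 1 1]
4. fire a1 -> [4 0 1]

4 0 1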